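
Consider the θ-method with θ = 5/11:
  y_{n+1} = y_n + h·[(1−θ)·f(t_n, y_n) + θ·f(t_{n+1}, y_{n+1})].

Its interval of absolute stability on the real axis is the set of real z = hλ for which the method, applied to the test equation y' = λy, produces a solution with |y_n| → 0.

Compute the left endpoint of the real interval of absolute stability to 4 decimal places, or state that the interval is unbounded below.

z* = -22.0000.

Set f=λy, z=hλ:
  y_{n+1} = y_n + z·[6/11·y_n + 5/11·y_{n+1}] ⇒ (1 − 5/11z)y_{n+1} = (1 + 6/11z)y_n
  R(z) = (1 + 6/11z)/(1 − 5/11z).

Find x<0 with |R(x)|<1.
x=-0.87: |R|=0.3765
R=−1: 1+6/11x = −1+5/11x ⇒ -1/11x=2 ⇒ x=2/(-1/11)=-22.0000
Confirm numerically:
  x=-17.906: |R|=0.95928 <1
  x=-17.235: |R|=0.95096 <1
  x=-15.941: |R|=0.93320 <1
  x=-13.995: |R|=0.90114 <1
  x=-22.572: |R|=1.00462 >1
  x=-22.394: |R|=1.00320 >1
  x=-22.114: |R|=1.00094 >1
Stable set (-22.0000, 0).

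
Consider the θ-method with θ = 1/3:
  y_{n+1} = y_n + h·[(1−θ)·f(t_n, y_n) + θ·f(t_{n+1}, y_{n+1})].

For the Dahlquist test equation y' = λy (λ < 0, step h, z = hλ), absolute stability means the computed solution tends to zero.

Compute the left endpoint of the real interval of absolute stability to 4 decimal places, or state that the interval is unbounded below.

Set f=λy, z=hλ:
  y_{n+1} = y_n + z·[2/3·y_n + 1/3·y_{n+1}] ⇒ (1 − 1/3z)y_{n+1} = (1 + 2/3z)y_n
  so R(z) = (1 + 2/3z)/(1 − 1/3z).

Solve |R(x)|<1 on ℝ⁻.
x=-0.4: |R|=0.6471
R=−1: 1+2/3x = −1+1/3x ⇒ -1/3x=2 ⇒ x=2/(-1/3)=-6.0000
Confirm numerically:
  x=-5.318: |R|=0.91801 <1
  x=-5.182: |R|=0.90002 <1
  x=-3.518: |R|=0.61921 <1
  x=-2.412: |R|=0.33703 <1
  x=-6.391: |R|=1.04164 >1
  x=-6.144: |R|=1.01575 >1
So |R|<1 on (-6.0000, 0).

z* = -6.0000.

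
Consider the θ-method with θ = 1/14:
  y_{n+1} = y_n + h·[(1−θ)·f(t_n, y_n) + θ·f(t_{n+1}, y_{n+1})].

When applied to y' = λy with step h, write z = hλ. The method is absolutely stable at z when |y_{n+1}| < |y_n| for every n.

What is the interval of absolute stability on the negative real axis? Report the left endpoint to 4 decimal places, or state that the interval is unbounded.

With y'=λy (z=hλ):
  y_{n+1} = y_n + z·[13/14·y_n + 1/14·y_{n+1}] ⇒ (1 − 1/14z)y_{n+1} = (1 + 13/14z)y_n
  Hence R(z) = (1 + 13/14z)/(1 − 1/14z).

Boundary: |R(x)|=1, x<0.
x=-1.4: |R|=0.2727
R=−1: 1+13/14x = −1+1/14x ⇒ -6/7x=2 ⇒ x=2/(-6/7)=-2.3333
Confirm numerically:
  x=-1.870: |R|=0.64965 <1
  x=-1.853: |R|=0.63641 <1
  x=-1.540: |R|=0.38739 <1
  x=-1.487: |R|=0.34422 <1
  x=-2.933: |R|=1.42497 >1
  x=-2.557: |R|=1.16211 >1
  x=-2.476: |R|=1.10391 >1
Stable set (-2.3333, 0).

(-2.3333, 0).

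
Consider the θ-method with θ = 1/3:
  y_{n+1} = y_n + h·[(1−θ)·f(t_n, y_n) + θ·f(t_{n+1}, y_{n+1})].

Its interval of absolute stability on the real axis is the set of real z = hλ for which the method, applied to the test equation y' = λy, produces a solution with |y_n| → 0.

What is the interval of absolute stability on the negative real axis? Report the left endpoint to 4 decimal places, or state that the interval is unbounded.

(-6.0000, 0).

On y'=λy, z=hλ:
  y_{n+1} = y_n + z·[2/3·y_n + 1/3·y_{n+1}] ⇒ (1 − 1/3z)y_{n+1} = (1 + 2/3z)y_n
  so R(z) = (1 + 2/3z)/(1 − 1/3z).

Need |R(x)|<1, x<0.
x=-1.26: |R|=0.1127
R=−1: 1+2/3x = −1+1/3x ⇒ -1/3x=2 ⇒ x=2/(-1/3)=-6.0000
Confirm numerically:
  x=-5.651: |R|=0.95966 <1
  x=-3.941: |R|=0.70336 <1
  x=-2.838: |R|=0.45838 <1
  x=-6.347: |R|=1.03712 >1
  x=-6.241: |R|=1.02608 >1
  x=-6.113: |R|=1.01240 >1
Interval (-6.0000, 0).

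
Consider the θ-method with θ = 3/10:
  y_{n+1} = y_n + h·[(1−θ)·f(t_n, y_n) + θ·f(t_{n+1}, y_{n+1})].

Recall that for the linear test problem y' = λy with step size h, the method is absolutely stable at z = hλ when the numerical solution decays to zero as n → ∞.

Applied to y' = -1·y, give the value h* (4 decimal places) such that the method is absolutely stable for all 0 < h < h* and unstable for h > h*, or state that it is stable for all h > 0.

(-5.0000,0); λ=-1 ⇒ h* = (5)/1 = 5.0000.

Test eqn y'=λy, z=hλ:
  y_{n+1} = y_n + z·[7/10·y_n + 3/10·y_{n+1}] ⇒ (1 − 3/10z)y_{n+1} = (1 + 7/10z)y_n
  R(z) = (1 + 7/10z)/(1 − 3/10z).

Boundary: |R(x)|=1, x<0.
x=-1.74: |R|=0.1432
R=−1: 1+7/10x = −1+3/10x ⇒ -2/5x=2 ⇒ x=2/(-2/5)=-5.0000
Confirm numerically:
  x=-4.849: |R|=0.97539 <1
  x=-4.694: |R|=0.94917 <1
  x=-4.323: |R|=0.88210 <1
  x=-3.056: |R|=0.59432 <1
  x=-5.310: |R|=1.04782 >1
  x=-5.128: |R|=1.02017 >1
So |R|<1 on (-5.0000, 0).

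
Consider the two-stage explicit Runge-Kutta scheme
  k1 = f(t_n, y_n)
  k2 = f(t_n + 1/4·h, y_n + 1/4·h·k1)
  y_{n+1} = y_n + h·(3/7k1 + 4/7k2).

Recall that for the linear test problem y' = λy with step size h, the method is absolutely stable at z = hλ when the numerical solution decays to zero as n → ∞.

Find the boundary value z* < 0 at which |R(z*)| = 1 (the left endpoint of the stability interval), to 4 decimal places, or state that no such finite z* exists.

Set f=λy, z=hλ:
  k1=λy_n ⇒ h·k1=z·y_n;  k2=λ(1+1/4z)y_n ⇒ h·k2=z(1+1/4z)y_n
  y_{n+1}/y_n = 1 + 3/7z + 4/7z(1+1/4z) = 1 + z + 1/7z²
  R(z) = 1 + z + 1/7z².

Boundary: |R(x)|=1, x<0.
x=-0.85: |R|=0.2532
R=1: x+1/7x²=0 ⇒ x=−7=-7.0000; min R=1−1/(4·1/7)=-0.7500>−1
Confirm numerically:
  x=-5.829: |R|=0.02489 <1
  x=-5.720: |R|=0.04594 <1
  x=-5.705: |R|=0.05543 <1
  x=-3.022: |R|=0.71736 <1
  x=-7.408: |R|=1.43178 >1
  x=-7.135: |R|=1.13760 >1
So |R|<1 on (-7.0000, 0).

left endpoint -7.0000.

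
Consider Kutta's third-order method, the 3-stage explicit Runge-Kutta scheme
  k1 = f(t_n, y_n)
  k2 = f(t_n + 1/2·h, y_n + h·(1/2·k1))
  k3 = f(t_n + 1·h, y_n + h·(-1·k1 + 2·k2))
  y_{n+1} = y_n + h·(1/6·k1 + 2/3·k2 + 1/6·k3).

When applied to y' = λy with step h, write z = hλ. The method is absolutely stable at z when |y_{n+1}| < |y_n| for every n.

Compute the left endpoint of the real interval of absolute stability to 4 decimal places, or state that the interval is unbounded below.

On y'=λy, z=hλ:
  order 3, 3-stage ⇒ R(z)=1+z+z^2/2+z^3/6
  (e.g. R(-0.78)=0.44511, |R|=0.44511)

Solve |R(x)|<1 on ℝ⁻.
x=-0.78: |R|=0.4451
|R(-1.39)|=0.1284 |R(-1.26)|=0.2004 |R(-0.82)|=0.4243
Bisect:
  x_lo=-2.9140 |R|=1.7923  x_hi=-0.0567 |R|=0.9448
  mid=-1.48538 |R|=0.07158 →hi
  mid=-2.19970 |R|=0.55430 →hi
  mid=-2.55686 |R|=1.07402 →lo
  mid=-2.37828 |R|=0.79218 →hi
  mid=-2.46757 |R|=0.92725 →hi
  mid=-2.51222 |R|=0.99913 →hi
  mid=-2.53454 |R|=1.03619 →lo
  mid=-2.52338 |R|=1.01757 →lo
  mid=-2.51780 |R|=1.00832 →lo
  mid=-2.51501 |R|=1.00372 →lo
  ...
  [-2.51291,-2.51274] ⇒ x*=-2.5127
Interval (-2.5127, 0).

z* = -2.5127.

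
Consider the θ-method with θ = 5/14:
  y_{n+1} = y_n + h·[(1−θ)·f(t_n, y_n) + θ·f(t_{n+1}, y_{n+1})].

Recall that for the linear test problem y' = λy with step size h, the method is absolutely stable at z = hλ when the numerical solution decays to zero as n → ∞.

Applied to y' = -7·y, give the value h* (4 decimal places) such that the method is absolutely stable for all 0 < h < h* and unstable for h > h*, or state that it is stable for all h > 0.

(-7.0000,0); λ=-7 ⇒ h* = (7)/7 = 1.0000.

Test eqn y'=λy, z=hλ:
  y_{n+1} = y_n + z·[9/14·y_n + 5/14·y_{n+1}] ⇒ (1 − 5/14z)y_{n+1} = (1 + 9/14z)y_n
  ⇒ R(z) = (1 + 9/14z)/(1 − 5/14z).

Need |R(x)|<1, x<0.
x=-1.2: |R|=0.1600
R=−1: 1+9/14x = −1+5/14x ⇒ -2/7x=2 ⇒ x=2/(-2/7)=-7.0000
Confirm numerically:
  x=-5.517: |R|=0.85735 <1
  x=-4.086: |R|=0.66146 <1
  x=-3.377: |R|=0.53078 <1
  x=-7.162: |R|=1.01301 >1
  x=-7.031: |R|=1.00252 >1
Interval (-7.0000, 0).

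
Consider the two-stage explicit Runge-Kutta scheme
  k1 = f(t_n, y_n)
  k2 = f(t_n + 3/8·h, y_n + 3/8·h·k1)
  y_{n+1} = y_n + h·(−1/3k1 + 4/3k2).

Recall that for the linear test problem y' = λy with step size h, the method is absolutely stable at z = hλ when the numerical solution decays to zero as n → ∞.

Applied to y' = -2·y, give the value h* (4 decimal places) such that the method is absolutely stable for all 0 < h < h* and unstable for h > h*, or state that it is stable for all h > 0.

With y'=λy (z=hλ):
  k1=λy_n ⇒ h·k1=z·y_n;  k2=λ(1+3/8z)y_n ⇒ h·k2=z(1+3/8z)y_n
  y_{n+1}/y_n = 1 − 1/3z + 4/3z(1+3/8z) = 1 + z + 1/2z²
  ⇒ R(z) = 1 + z + 1/2z².

Need |R(x)|<1, x<0.
x=-0.67: |R|=0.5544
R=1: x+1/2x²=0 ⇒ x=−2=-2.0000; min R=1−1/(4·1/2)=0.5000>−1
Confirm numerically:
  x=-1.873: |R|=0.88106 <1
  x=-1.314: |R|=0.54930 <1
  x=-1.049: |R|=0.50120 <1
  x=-2.549: |R|=1.69970 >1
  x=-2.503: |R|=1.62950 >1
  x=-2.329: |R|=1.38312 >1
So |R|<1 on (-2.0000, 0).

(-2.0000,0); λ=-2 ⇒ h* = (2)/2 = 1.0000.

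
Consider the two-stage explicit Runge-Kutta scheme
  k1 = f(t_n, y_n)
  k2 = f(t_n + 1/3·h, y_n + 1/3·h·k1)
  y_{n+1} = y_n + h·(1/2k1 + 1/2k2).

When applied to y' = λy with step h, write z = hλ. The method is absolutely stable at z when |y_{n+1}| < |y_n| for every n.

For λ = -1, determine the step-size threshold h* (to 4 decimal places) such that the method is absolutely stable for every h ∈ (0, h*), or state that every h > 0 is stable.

(-6.0000,0); λ=-1 ⇒ h* = (6)/1 = 6.0000.

With y'=λy (z=hλ):
  k1=λy_n ⇒ h·k1=z·y_n;  k2=λ(1+1/3z)y_n ⇒ h·k2=z(1+1/3z)y_n
  y_{n+1}/y_n = 1 + 1/2z + 1/2z(1+1/3z) = 1 + z + 1/6z²
  Hence R(z) = 1 + z + 1/6z².

Need |R(x)|<1, x<0.
x=-0.95: |R|=0.2004
R=1: x+1/6x²=0 ⇒ x=−6=-6.0000; min R=1−1/(4·1/6)=-0.5000>−1
Confirm numerically:
  x=-4.585: |R|=0.08130 <1
  x=-3.342: |R|=0.48051 <1
  x=-3.304: |R|=0.48460 <1
  x=-6.140: |R|=1.14327 >1
  x=-6.112: |R|=1.11409 >1
Interval (-6.0000, 0).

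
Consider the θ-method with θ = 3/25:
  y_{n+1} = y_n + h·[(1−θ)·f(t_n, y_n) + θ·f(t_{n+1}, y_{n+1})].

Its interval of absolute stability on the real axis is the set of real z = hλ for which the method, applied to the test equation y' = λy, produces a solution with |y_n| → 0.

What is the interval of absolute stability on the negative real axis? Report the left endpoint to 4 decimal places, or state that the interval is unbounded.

(-2.6316, 0).

Test eqn y'=λy, z=hλ:
  y_{n+1} = y_n + z·[22/25·y_n + 3/25·y_{n+1}] ⇒ (1 − 3/25z)y_{n+1} = (1 + 22/25z)y_n
  ⇒ R(z) = (1 + 22/25z)/(1 − 3/25z).

Boundary: |R(x)|=1, x<0.
x=-0.62: |R|=0.4229
R=−1: 1+22/25x = −1+3/25x ⇒ -19/25x=2 ⇒ x=2/(-19/25)=-2.6316
Confirm numerically:
  x=-2.346: |R|=0.83064 <1
  x=-2.226: |R|=0.75674 <1
  x=-1.730: |R|=0.43259 <1
  x=-2.924: |R|=1.16451 >1
  x=-2.691: |R|=1.03414 >1
So |R|<1 on (-2.6316, 0).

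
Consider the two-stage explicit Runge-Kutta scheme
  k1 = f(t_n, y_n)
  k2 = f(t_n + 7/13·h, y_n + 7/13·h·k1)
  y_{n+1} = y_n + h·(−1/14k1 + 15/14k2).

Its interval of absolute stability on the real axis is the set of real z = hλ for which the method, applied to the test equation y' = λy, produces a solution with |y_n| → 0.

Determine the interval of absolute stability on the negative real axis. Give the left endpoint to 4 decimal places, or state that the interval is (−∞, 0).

z∈(-1.7333,0).

Set f=λy, z=hλ:
  k1=λy_n ⇒ h·k1=z·y_n;  k2=λ(1+7/13z)y_n ⇒ h·k2=z(1+7/13z)y_n
  y_{n+1}/y_n = 1 − 1/14z + 15/14z(1+7/13z) = 1 + z + 15/26z²
  so R(z) = 1 + z + 15/26z².

Solve |R(x)|<1 on ℝ⁻.
x=-1.73: |R|=0.9967
R=1: x+15/26x²=0 ⇒ x=−26/15=-1.7333; min R=1−1/(4·15/26)=0.5667>−1
Confirm numerically:
  x=-1.629: |R|=0.90195 <1
  x=-1.383: |R|=0.72047 <1
  x=-0.821: |R|=0.56787 <1
  x=-2.022: |R|=1.33674 >1
  x=-1.852: |R|=1.12679 >1
  x=-1.824: |R|=1.09541 >1
So |R|<1 on (-1.7333, 0).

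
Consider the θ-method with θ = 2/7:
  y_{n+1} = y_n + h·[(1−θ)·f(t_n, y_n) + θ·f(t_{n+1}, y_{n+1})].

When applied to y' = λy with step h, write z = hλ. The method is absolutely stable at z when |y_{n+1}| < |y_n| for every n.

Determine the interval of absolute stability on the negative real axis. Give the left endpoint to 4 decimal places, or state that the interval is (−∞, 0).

Test eqn y'=λy, z=hλ:
  y_{n+1} = y_n + z·[5/7·y_n + 2/7·y_{n+1}] ⇒ (1 − 2/7z)y_{n+1} = (1 + 5/7z)y_n
  so R(z) = (1 + 5/7z)/(1 − 2/7z).

Solve |R(x)|<1 on ℝ⁻.
x=-1.01: |R|=0.2162
R=−1: 1+5/7x = −1+2/7x ⇒ -3/7x=2 ⇒ x=2/(-3/7)=-4.6667
Confirm numerically:
  x=-4.066: |R|=0.88091 <1
  x=-3.479: |R|=0.74473 <1
  x=-3.165: |R|=0.66204 <1
  x=-5.253: |R|=1.10048 >1
  x=-4.757: |R|=1.01641 >1
So |R|<1 on (-4.6667, 0).

z∈(-4.6667,0).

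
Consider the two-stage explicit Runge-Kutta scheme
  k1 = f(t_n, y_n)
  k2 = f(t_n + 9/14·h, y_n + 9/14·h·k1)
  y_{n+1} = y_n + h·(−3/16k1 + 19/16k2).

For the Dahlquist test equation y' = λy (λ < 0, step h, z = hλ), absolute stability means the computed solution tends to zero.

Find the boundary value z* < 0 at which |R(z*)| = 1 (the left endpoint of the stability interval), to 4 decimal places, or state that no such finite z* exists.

left endpoint -1.3099.

With y'=λy (z=hλ):
  k1=λy_n ⇒ h·k1=z·y_n;  k2=λ(1+9/14z)y_n ⇒ h·k2=z(1+9/14z)y_n
  y_{n+1}/y_n = 1 − 3/16z + 19/16z(1+9/14z) = 1 + z + 171/224z²
  R(z) = 1 + z + 171/224z².

Boundary: |R(x)|=1, x<0.
x=-0.95: |R|=0.7390
R=1: x+171/224x²=0 ⇒ x=−224/171=-1.3099; min R=1−1/(4·171/224)=0.6725>−1
Confirm numerically:
  x=-1.197: |R|=0.89680 <1
  x=-1.166: |R|=0.87188 <1
  x=-0.944: |R|=0.73629 <1
  x=-0.914: |R|=0.72374 <1
  x=-1.817: |R|=1.70333 >1
  x=-1.501: |R|=1.21892 >1
So |R|<1 on (-1.3099, 0).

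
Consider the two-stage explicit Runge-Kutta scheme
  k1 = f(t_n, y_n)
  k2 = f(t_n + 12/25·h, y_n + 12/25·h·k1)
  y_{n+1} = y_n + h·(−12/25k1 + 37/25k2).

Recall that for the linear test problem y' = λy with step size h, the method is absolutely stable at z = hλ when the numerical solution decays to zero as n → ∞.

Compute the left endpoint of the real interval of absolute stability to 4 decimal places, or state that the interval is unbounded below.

z* = -1.4077.

Test eqn y'=λy, z=hλ:
  k1=λy_n ⇒ h·k1=z·y_n;  k2=λ(1+12/25z)y_n ⇒ h·k2=z(1+12/25z)y_n
  y_{n+1}/y_n = 1 − 12/25z + 37/25z(1+12/25z) = 1 + z + 444/625z²
  so R(z) = 1 + z + 444/625z².

Need |R(x)|<1, x<0.
x=-1.7: |R|=1.3531
R=1: x+444/625x²=0 ⇒ x=−625/444=-1.4077; min R=1−1/(4·444/625)=0.6481>−1
Confirm numerically:
  x=-1.229: |R|=0.84402 <1
  x=-1.048: |R|=0.73224 <1
  x=-0.666: |R|=0.64910 <1
  x=-0.613: |R|=0.65395 <1
  x=-1.528: |R|=1.13063 >1
  x=-1.452: |R|=1.04574 >1
Interval (-1.4077, 0).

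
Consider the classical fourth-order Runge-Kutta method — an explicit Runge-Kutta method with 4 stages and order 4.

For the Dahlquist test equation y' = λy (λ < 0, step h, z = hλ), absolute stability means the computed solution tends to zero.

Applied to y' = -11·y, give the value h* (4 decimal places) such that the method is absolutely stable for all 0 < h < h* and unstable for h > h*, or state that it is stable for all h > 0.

With y'=λy (z=hλ):
  order 4, 4-stage ⇒ R(z)=1+z+z^2/2+z^3/6+z^4/24
  (e.g. R(-0.89)=0.41470, |R|=0.41470)

Find x<0 with |R(x)|<1.
x=-0.89: |R|=0.4147
|R(-2.77)|=0.9772 |R(-1.25)|=0.3075 |R(-0.51)|=0.6008
Bisect:
  x_lo=-3.1669 |R|=1.7451  x_hi=-0.3108 |R|=0.7328
  mid=-1.73885 |R|=0.27761 →hi
  mid=-2.45285 |R|=0.60405 →hi
  mid=-2.80985 |R|=1.03766 →lo
  mid=-2.63135 |R|=0.79165 →hi
  mid=-2.72060 |R|=0.90677 →hi
  mid=-2.76523 |R|=0.97017 →hi
  mid=-2.78754 |R|=1.00339 →lo
  mid=-2.77638 |R|=0.98665 →hi
  ...
  [-2.78545,-2.78527] ⇒ x*=-2.7853
Stable set (-2.7853, 0).

(-2.7853,0); λ=-11 ⇒ h* = 0.2532.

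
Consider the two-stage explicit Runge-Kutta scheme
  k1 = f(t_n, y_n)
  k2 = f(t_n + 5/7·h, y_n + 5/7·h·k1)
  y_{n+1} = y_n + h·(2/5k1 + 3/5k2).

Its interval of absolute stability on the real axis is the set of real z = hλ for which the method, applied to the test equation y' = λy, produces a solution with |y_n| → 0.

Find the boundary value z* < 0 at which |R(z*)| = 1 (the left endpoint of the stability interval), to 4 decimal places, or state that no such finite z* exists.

With y'=λy (z=hλ):
  k1=λy_n ⇒ h·k1=z·y_n;  k2=λ(1+5/7z)y_n ⇒ h·k2=z(1+5/7z)y_n
  y_{n+1}/y_n = 1 + 2/5z + 3/5z(1+5/7z) = 1 + z + 3/7z²
  R(z) = 1 + z + 3/7z².

Need |R(x)|<1, x<0.
x=-1.72: |R|=0.5479
R=1: x+3/7x²=0 ⇒ x=−7/3=-2.3333; min R=1−1/(4·3/7)=0.4167>−1
Confirm numerically:
  x=-2.063: |R|=0.76099 <1
  x=-1.731: |R|=0.55315 <1
  x=-1.385: |R|=0.43710 <1
  x=-1.127: |R|=0.41734 <1
  x=-2.672: |R|=1.38782 >1
  x=-2.486: |R|=1.16266 >1
Stable set (-2.3333, 0).

z* = -2.3333.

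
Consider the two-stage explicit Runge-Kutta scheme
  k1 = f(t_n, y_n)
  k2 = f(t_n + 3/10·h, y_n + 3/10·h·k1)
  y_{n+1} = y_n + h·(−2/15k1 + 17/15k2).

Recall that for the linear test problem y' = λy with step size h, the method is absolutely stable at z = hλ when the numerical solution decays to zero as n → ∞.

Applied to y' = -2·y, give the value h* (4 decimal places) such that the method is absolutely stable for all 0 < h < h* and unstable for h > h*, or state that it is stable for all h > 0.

(-2.9412,0); λ=-2 ⇒ h* = (50/17)/2 = 1.4706.

On y'=λy, z=hλ:
  k1=λy_n ⇒ h·k1=z·y_n;  k2=λ(1+3/10z)y_n ⇒ h·k2=z(1+3/10z)y_n
  y_{n+1}/y_n = 1 − 2/15z + 17/15z(1+3/10z) = 1 + z + 17/50z²
  R(z) = 1 + z + 17/50z².

Solve |R(x)|<1 on ℝ⁻.
x=-1.34: |R|=0.2705
R=1: x+17/50x²=0 ⇒ x=−50/17=-2.9412; min R=1−1/(4·17/50)=0.2647>−1
Confirm numerically:
  x=-2.457: |R|=0.59553 <1
  x=-1.626: |R|=0.27292 <1
  x=-1.405: |R|=0.26617 <1
  x=-1.254: |R|=0.28066 <1
  x=-3.421: |R|=1.55810 >1
  x=-3.300: |R|=1.40260 >1
  x=-3.055: |R|=1.11823 >1
Stable set (-2.9412, 0).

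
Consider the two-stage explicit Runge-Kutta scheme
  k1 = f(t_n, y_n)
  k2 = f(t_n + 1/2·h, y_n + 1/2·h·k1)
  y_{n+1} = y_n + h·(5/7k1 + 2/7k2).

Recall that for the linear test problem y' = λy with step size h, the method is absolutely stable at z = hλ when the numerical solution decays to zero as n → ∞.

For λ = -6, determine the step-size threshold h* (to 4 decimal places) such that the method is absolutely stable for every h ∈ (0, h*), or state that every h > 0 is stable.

Test eqn y'=λy, z=hλ:
  k1=λy_n ⇒ h·k1=z·y_n;  k2=λ(1+1/2z)y_n ⇒ h·k2=z(1+1/2z)y_n
  y_{n+1}/y_n = 1 + 5/7z + 2/7z(1+1/2z) = 1 + z + 1/7z²
  Hence R(z) = 1 + z + 1/7z².

Solve |R(x)|<1 on ℝ⁻.
x=-1.59: |R|=0.2288
R=1: x+1/7x²=0 ⇒ x=−7=-7.0000; min R=1−1/(4·1/7)=-0.7500>−1
Confirm numerically:
  x=-5.618: |R|=0.10915 <1
  x=-4.932: |R|=0.45705 <1
  x=-2.915: |R|=0.70111 <1
  x=-7.458: |R|=1.48797 >1
  x=-7.062: |R|=1.06255 >1
Stable set (-7.0000, 0).

(-7.0000,0); λ=-6 ⇒ h* = (7)/6 = 1.1667.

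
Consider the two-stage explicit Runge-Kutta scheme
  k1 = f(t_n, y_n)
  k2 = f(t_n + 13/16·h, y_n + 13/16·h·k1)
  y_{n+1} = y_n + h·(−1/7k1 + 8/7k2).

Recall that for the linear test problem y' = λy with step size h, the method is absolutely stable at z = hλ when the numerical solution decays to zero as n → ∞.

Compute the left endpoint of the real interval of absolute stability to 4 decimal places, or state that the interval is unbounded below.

On y'=λy, z=hλ:
  k1=λy_n ⇒ h·k1=z·y_n;  k2=λ(1+13/16z)y_n ⇒ h·k2=z(1+13/16z)y_n
  y_{n+1}/y_n = 1 − 1/7z + 8/7z(1+13/16z) = 1 + z + 13/14z²
  so R(z) = 1 + z + 13/14z².

Solve |R(x)|<1 on ℝ⁻.
x=-1.33: |R|=1.3126
R=1: x+13/14x²=0 ⇒ x=−14/13=-1.0769; min R=1−1/(4·13/14)=0.7308>−1
Confirm numerically:
  x=-0.734: |R|=0.76627 <1
  x=-0.540: |R|=0.73077 <1
  x=-0.487: |R|=0.73323 <1
  x=-0.455: |R|=0.73724 <1
  x=-1.330: |R|=1.31255 >1
  x=-1.184: |R|=1.11772 >1
Stable set (-1.0769, 0).

z* = -1.0769.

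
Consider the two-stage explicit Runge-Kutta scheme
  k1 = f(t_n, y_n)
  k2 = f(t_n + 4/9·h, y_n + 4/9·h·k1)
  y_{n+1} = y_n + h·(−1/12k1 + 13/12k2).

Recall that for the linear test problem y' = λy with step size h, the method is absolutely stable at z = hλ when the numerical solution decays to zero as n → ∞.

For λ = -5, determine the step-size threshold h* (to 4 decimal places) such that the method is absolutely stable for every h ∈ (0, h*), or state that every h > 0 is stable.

(-2.0769,0); λ=-5 ⇒ h* = (27/13)/5 = 0.4154.

With y'=λy (z=hλ):
  k1=λy_n ⇒ h·k1=z·y_n;  k2=λ(1+4/9z)y_n ⇒ h·k2=z(1+4/9z)y_n
  y_{n+1}/y_n = 1 − 1/12z + 13/12z(1+4/9z) = 1 + z + 13/27z²
  so R(z) = 1 + z + 13/27z².

Find x<0 with |R(x)|<1.
x=-0.53: |R|=0.6052
R=1: x+13/27x²=0 ⇒ x=−27/13=-2.0769; min R=1−1/(4·13/27)=0.4808>−1
Confirm numerically:
  x=-1.975: |R|=0.90308 <1
  x=-0.872: |R|=0.49411 <1
  x=-0.834: |R|=0.50090 <1
  x=-2.574: |R|=1.61604 >1
  x=-2.465: |R|=1.46059 >1
  x=-2.248: |R|=1.18517 >1
Interval (-2.0769, 0).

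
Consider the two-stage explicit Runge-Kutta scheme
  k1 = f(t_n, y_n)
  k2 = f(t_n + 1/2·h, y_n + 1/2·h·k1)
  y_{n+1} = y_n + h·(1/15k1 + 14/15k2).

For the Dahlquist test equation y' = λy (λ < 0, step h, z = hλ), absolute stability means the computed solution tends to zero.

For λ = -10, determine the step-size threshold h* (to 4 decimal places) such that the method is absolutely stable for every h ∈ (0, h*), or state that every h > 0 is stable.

(-2.1429,0); λ=-10 ⇒ h* = (15/7)/10 = 0.2143.

Set f=λy, z=hλ:
  k1=λy_n ⇒ h·k1=z·y_n;  k2=λ(1+1/2z)y_n ⇒ h·k2=z(1+1/2z)y_n
  y_{n+1}/y_n = 1 + 1/15z + 14/15z(1+1/2z) = 1 + z + 7/15z²
  Hence R(z) = 1 + z + 7/15z².

Boundary: |R(x)|=1, x<0.
x=-1.13: |R|=0.4659
R=1: x+7/15x²=0 ⇒ x=−15/7=-2.1429; min R=1−1/(4·7/15)=0.4643>−1
Confirm numerically:
  x=-1.847: |R|=0.74499 <1
  x=-1.074: |R|=0.46429 <1
  x=-0.994: |R|=0.46708 <1
  x=-2.523: |R|=1.44758 >1
  x=-2.333: |R|=1.20701 >1
Stable set (-2.1429, 0).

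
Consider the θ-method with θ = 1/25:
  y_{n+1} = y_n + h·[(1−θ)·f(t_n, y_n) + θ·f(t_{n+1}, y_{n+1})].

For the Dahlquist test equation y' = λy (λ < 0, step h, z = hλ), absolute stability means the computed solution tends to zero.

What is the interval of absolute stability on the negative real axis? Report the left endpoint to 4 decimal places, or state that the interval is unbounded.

With y'=λy (z=hλ):
  y_{n+1} = y_n + z·[24/25·y_n + 1/25·y_{n+1}] ⇒ (1 − 1/25z)y_{n+1} = (1 + 24/25z)y_n
  Hence R(z) = (1 + 24/25z)/(1 − 1/25z).

Need |R(x)|<1, x<0.
x=-0.67: |R|=0.3475
R=−1: 1+24/25x = −1+1/25x ⇒ -23/25x=2 ⇒ x=2/(-23/25)=-2.1739
Confirm numerically:
  x=-2.107: |R|=0.94322 <1
  x=-1.935: |R|=0.79599 <1
  x=-1.421: |R|=0.34457 <1
  x=-1.203: |R|=0.14777 <1
  x=-2.456: |R|=1.23631 >1
  x=-2.434: |R|=1.21805 >1
So |R|<1 on (-2.1739, 0).

(-2.1739, 0).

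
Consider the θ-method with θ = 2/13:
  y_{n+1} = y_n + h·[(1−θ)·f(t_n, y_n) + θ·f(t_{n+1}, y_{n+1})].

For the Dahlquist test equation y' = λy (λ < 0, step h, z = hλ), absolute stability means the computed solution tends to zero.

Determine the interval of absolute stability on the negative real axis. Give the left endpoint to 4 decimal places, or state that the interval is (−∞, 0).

Set f=λy, z=hλ:
  y_{n+1} = y_n + z·[11/13·y_n + 2/13·y_{n+1}] ⇒ (1 − 2/13z)y_{n+1} = (1 + 11/13z)y_n
  R(z) = (1 + 11/13z)/(1 − 2/13z).

Find x<0 with |R(x)|<1.
x=-1.41: |R|=0.1587
R=−1: 1+11/13x = −1+2/13x ⇒ -9/13x=2 ⇒ x=2/(-9/13)=-2.8889
Confirm numerically:
  x=-2.321: |R|=0.71029 <1
  x=-1.721: |R|=0.36072 <1
  x=-1.426: |R|=0.16944 <1
  x=-1.207: |R|=0.01797 <1
  x=-3.373: |R|=1.22065 >1
  x=-3.339: |R|=1.20586 >1
  x=-2.978: |R|=1.04231 >1
So |R|<1 on (-2.8889, 0).

(-2.8889, 0).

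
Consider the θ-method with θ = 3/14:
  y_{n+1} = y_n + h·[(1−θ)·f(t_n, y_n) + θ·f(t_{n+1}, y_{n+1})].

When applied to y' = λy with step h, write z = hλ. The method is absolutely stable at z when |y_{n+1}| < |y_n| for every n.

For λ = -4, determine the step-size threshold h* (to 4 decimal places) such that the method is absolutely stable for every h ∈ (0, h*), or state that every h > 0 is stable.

On y'=λy, z=hλ:
  y_{n+1} = y_n + z·[11/14·y_n + 3/14·y_{n+1}] ⇒ (1 − 3/14z)y_{n+1} = (1 + 11/14z)y_n
  so R(z) = (1 + 11/14z)/(1 − 3/14z).

Need |R(x)|<1, x<0.
x=-0.45: |R|=0.5896
R=−1: 1+11/14x = −1+3/14x ⇒ -4/7x=2 ⇒ x=2/(-4/7)=-3.5000
Confirm numerically:
  x=-3.200: |R|=0.89831 <1
  x=-3.167: |R|=0.88664 <1
  x=-2.850: |R|=0.76940 <1
  x=-1.682: |R|=0.23638 <1
  x=-4.061: |R|=1.17141 >1
  x=-3.775: |R|=1.08687 >1
  x=-3.643: |R|=1.04589 >1
So |R|<1 on (-3.5000, 0).

(-3.5000,0); λ=-4 ⇒ h* = (7/2)/4 = 0.8750.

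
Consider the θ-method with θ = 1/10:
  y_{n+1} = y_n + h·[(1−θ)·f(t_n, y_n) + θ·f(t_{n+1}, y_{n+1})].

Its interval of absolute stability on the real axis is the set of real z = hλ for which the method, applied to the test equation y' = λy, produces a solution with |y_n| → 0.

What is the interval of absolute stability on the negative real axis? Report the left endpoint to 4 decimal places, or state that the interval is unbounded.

(-2.5000, 0).

With y'=λy (z=hλ):
  y_{n+1} = y_n + z·[9/10·y_n + 1/10·y_{n+1}] ⇒ (1 − 1/10z)y_{n+1} = (1 + 9/10z)y_n
  R(z) = (1 + 9/10z)/(1 − 1/10z).

Find x<0 with |R(x)|<1.
x=-0.74: |R|=0.3110
R=−1: 1+9/10x = −1+1/10x ⇒ -4/5x=2 ⇒ x=2/(-4/5)=-2.5000
Confirm numerically:
  x=-2.456: |R|=0.97174 <1
  x=-2.397: |R|=0.93353 <1
  x=-1.817: |R|=0.53762 <1
  x=-1.418: |R|=0.24190 <1
  x=-3.094: |R|=1.36291 >1
  x=-2.918: |R|=1.25886 >1
So |R|<1 on (-2.5000, 0).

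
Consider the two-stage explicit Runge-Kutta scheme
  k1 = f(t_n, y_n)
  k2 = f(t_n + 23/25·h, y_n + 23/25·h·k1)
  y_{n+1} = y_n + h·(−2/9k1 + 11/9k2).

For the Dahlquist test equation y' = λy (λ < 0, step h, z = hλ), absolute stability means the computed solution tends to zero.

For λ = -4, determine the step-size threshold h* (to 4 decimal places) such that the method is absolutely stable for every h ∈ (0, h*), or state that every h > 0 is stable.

Test eqn y'=λy, z=hλ:
  k1=λy_n ⇒ h·k1=z·y_n;  k2=λ(1+23/25z)y_n ⇒ h·k2=z(1+23/25z)y_n
  y_{n+1}/y_n = 1 − 2/9z + 11/9z(1+23/25z) = 1 + z + 253/225z²
  Hence R(z) = 1 + z + 253/225z².

Find x<0 with |R(x)|<1.
x=-0.61: |R|=0.8084
R=1: x+253/225x²=0 ⇒ x=−225/253=-0.8893; min R=1−1/(4·253/225)=0.7777>−1
Confirm numerically:
  x=-0.712: |R|=0.85803 <1
  x=-0.588: |R|=0.80077 <1
  x=-0.433: |R|=0.77782 <1
  x=-1.290: |R|=1.58119 >1
  x=-1.149: |R|=1.33549 >1
  x=-1.087: |R|=1.24161 >1
So |R|<1 on (-0.8893, 0).

(-0.8893,0); λ=-4 ⇒ h* = (225/253)/4 = 0.2223.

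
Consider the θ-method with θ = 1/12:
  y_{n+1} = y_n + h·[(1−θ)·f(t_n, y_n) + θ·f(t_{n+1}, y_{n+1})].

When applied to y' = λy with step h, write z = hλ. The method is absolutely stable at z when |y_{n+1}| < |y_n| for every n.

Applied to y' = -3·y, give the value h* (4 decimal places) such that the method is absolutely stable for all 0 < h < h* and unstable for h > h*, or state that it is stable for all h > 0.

(-2.4000,0); λ=-3 ⇒ h* = (12/5)/3 = 0.8000.

Set f=λy, z=hλ:
  y_{n+1} = y_n + z·[11/12·y_n + 1/12·y_{n+1}] ⇒ (1 − 1/12z)y_{n+1} = (1 + 11/12z)y_n
  so R(z) = (1 + 11/12z)/(1 − 1/12z).

Need |R(x)|<1, x<0.
x=-1.55: |R|=0.3727
R=−1: 1+11/12x = −1+1/12x ⇒ -5/6x=2 ⇒ x=2/(-5/6)=-2.4000
Confirm numerically:
  x=-2.348: |R|=0.96376 <1
  x=-1.977: |R|=0.69736 <1
  x=-1.652: |R|=0.45209 <1
  x=-2.783: |R|=1.25908 >1
  x=-2.745: |R|=1.23398 >1
  x=-2.486: |R|=1.05937 >1
Stable set (-2.4000, 0).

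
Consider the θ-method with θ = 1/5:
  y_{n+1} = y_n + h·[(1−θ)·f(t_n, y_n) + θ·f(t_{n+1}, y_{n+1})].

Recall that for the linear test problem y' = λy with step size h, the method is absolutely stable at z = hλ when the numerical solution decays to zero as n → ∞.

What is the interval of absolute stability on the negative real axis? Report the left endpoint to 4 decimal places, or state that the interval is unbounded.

z∈(-3.3333,0).

Set f=λy, z=hλ:
  y_{n+1} = y_n + z·[4/5·y_n + 1/5·y_{n+1}] ⇒ (1 − 1/5z)y_{n+1} = (1 + 4/5z)y_n
  Hence R(z) = (1 + 4/5z)/(1 − 1/5z).

Boundary: |R(x)|=1, x<0.
x=-1.34: |R|=0.0568
R=−1: 1+4/5x = −1+1/5x ⇒ -3/5x=2 ⇒ x=2/(-3/5)=-3.3333
Confirm numerically:
  x=-2.408: |R|=0.62527 <1
  x=-1.689: |R|=0.26252 <1
  x=-1.517: |R|=0.16388 <1
  x=-1.374: |R|=0.07782 <1
  x=-3.648: |R|=1.10916 >1
  x=-3.544: |R|=1.07397 >1
Stable set (-3.3333, 0).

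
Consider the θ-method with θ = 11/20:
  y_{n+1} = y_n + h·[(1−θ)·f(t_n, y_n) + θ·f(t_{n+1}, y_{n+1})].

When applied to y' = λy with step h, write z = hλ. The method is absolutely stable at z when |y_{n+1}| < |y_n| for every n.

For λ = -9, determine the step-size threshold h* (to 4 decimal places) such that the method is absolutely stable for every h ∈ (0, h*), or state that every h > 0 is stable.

With y'=λy (z=hλ):
  y_{n+1} = y_n + z·[9/20·y_n + 11/20·y_{n+1}] ⇒ (1 − 11/20z)y_{n+1} = (1 + 9/20z)y_n
  so R(z) = (1 + 9/20z)/(1 − 11/20z).

Find x<0 with |R(x)|<1.
x=-0.66: |R|=0.5158
x=-2: |R|=0.0476
x=-10: |R|=0.5385
x=-100: |R|=0.7857
θ=11/20≥1/2 ⇒ |1+9/20x|<|1−11/20x| ∀x<0 ⇒ unbounded interval.

(−∞, 0) — no finite endpoint. Any h>0 works for λ=-9.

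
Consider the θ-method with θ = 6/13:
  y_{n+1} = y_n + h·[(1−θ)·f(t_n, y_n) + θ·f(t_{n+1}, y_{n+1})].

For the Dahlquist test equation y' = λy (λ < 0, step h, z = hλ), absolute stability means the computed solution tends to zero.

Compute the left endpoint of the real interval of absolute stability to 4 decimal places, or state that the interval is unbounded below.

left endpoint -26.0000.

Test eqn y'=λy, z=hλ:
  y_{n+1} = y_n + z·[7/13·y_n + 6/13·y_{n+1}] ⇒ (1 − 6/13z)y_{n+1} = (1 + 7/13z)y_n
  R(z) = (1 + 7/13z)/(1 − 6/13z).

Find x<0 with |R(x)|<1.
x=-1.44: |R|=0.1349
R=−1: 1+7/13x = −1+6/13x ⇒ -1/13x=2 ⇒ x=2/(-1/13)=-26.0000
Confirm numerically:
  x=-25.590: |R|=0.99754 <1
  x=-20.755: |R|=0.96186 <1
  x=-18.526: |R|=0.93980 <1
  x=-14.792: |R|=0.88985 <1
  x=-26.445: |R|=1.00259 >1
  x=-26.213: |R|=1.00125 >1
Interval (-26.0000, 0).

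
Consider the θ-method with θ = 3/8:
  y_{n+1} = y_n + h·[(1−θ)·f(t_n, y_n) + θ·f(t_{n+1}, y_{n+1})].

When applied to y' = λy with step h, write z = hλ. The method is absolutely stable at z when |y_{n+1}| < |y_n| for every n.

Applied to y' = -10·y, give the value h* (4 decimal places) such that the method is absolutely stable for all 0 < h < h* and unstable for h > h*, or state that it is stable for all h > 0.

On y'=λy, z=hλ:
  y_{n+1} = y_n + z·[5/8·y_n + 3/8·y_{n+1}] ⇒ (1 − 3/8z)y_{n+1} = (1 + 5/8z)y_n
  so R(z) = (1 + 5/8z)/(1 − 3/8z).

Need |R(x)|<1, x<0.
x=-0.56: |R|=0.5372
R=−1: 1+5/8x = −1+3/8x ⇒ -1/4x=2 ⇒ x=2/(-1/4)=-8.0000
Confirm numerically:
  x=-7.142: |R|=0.94168 <1
  x=-5.691: |R|=0.81582 <1
  x=-4.280: |R|=0.64299 <1
  x=-8.185: |R|=1.01137 >1
  x=-8.080: |R|=1.00496 >1
  x=-8.020: |R|=1.00125 >1
Interval (-8.0000, 0).

(-8.0000,0); λ=-10 ⇒ h* = (8)/10 = 0.8000.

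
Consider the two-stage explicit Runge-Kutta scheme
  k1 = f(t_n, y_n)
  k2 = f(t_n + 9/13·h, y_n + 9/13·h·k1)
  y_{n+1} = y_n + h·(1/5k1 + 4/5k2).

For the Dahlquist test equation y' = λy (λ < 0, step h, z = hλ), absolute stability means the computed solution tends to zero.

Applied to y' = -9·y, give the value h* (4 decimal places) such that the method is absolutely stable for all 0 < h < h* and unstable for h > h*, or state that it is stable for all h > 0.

(-1.8056,0); λ=-9 ⇒ h* = (65/36)/9 = 0.2006.

With y'=λy (z=hλ):
  k1=λy_n ⇒ h·k1=z·y_n;  k2=λ(1+9/13z)y_n ⇒ h·k2=z(1+9/13z)y_n
  y_{n+1}/y_n = 1 + 1/5z + 4/5z(1+9/13z) = 1 + z + 36/65z²
  so R(z) = 1 + z + 36/65z².

Need |R(x)|<1, x<0.
x=-1.32: |R|=0.6450
R=1: x+36/65x²=0 ⇒ x=−65/36=-1.8056; min R=1−1/(4·36/65)=0.5486>−1
Confirm numerically:
  x=-1.499: |R|=0.74549 <1
  x=-1.493: |R|=0.74155 <1
  x=-1.132: |R|=0.57771 <1
  x=-0.902: |R|=0.54861 <1
  x=-1.919: |R|=1.12057 >1
  x=-1.835: |R|=1.02992 >1
Stable set (-1.8056, 0).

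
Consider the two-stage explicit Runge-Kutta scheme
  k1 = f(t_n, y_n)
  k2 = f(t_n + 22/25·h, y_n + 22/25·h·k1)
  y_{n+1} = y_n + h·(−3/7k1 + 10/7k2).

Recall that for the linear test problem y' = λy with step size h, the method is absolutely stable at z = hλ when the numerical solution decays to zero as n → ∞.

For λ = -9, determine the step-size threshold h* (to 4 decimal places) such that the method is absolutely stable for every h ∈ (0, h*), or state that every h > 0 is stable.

Test eqn y'=λy, z=hλ:
  k1=λy_n ⇒ h·k1=z·y_n;  k2=λ(1+22/25z)y_n ⇒ h·k2=z(1+22/25z)y_n
  y_{n+1}/y_n = 1 − 3/7z + 10/7z(1+22/25z) = 1 + z + 44/35z²
  R(z) = 1 + z + 44/35z².

Need |R(x)|<1, x<0.
x=-1.79: |R|=3.2380
R=1: x+44/35x²=0 ⇒ x=−35/44=-0.7955; min R=1−1/(4·44/35)=0.8011>−1
Confirm numerically:
  x=-0.727: |R|=0.93744 <1
  x=-0.663: |R|=0.88960 <1
  x=-0.546: |R|=0.82877 <1
  x=-1.214: |R|=1.63877 >1
  x=-1.170: |R|=1.55090 >1
  x=-1.045: |R|=1.32783 >1
So |R|<1 on (-0.7955, 0).

(-0.7955,0); λ=-9 ⇒ h* = (35/44)/9 = 0.0884.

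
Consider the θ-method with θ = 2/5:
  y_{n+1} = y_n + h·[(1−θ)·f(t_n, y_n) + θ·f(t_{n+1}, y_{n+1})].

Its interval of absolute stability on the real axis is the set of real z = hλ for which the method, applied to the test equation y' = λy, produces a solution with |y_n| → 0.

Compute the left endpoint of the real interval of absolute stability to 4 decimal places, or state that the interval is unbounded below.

z* = -10.0000.

Set f=λy, z=hλ:
  y_{n+1} = y_n + z·[3/5·y_n + 2/5·y_{n+1}] ⇒ (1 − 2/5z)y_{n+1} = (1 + 3/5z)y_n
  R(z) = (1 + 3/5z)/(1 − 2/5z).

Need |R(x)|<1, x<0.
x=-0.49: |R|=0.5903
R=−1: 1+3/5x = −1+2/5x ⇒ -1/5x=2 ⇒ x=2/(-1/5)=-10.0000
Confirm numerically:
  x=-7.984: |R|=0.90385 <1
  x=-7.204: |R|=0.85594 <1
  x=-4.573: |R|=0.61636 <1
  x=-10.240: |R|=1.00942 >1
  x=-10.040: |R|=1.00159 >1
So |R|<1 on (-10.0000, 0).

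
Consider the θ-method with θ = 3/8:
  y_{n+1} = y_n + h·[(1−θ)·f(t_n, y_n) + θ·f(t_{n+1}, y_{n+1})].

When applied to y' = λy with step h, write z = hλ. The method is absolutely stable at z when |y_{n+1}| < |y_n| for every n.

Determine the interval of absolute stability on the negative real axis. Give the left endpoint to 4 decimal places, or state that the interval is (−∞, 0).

z∈(-8.0000,0).

Set f=λy, z=hλ:
  y_{n+1} = y_n + z·[5/8·y_n + 3/8·y_{n+1}] ⇒ (1 − 3/8z)y_{n+1} = (1 + 5/8z)y_n
  so R(z) = (1 + 5/8z)/(1 − 3/8z).

Solve |R(x)|<1 on ℝ⁻.
x=-0.97: |R|=0.2887
R=−1: 1+5/8x = −1+3/8x ⇒ -1/4x=2 ⇒ x=2/(-1/4)=-8.0000
Confirm numerically:
  x=-7.634: |R|=0.97631 <1
  x=-7.486: |R|=0.96625 <1
  x=-5.821: |R|=0.82885 <1
  x=-8.479: |R|=1.02865 >1
  x=-8.088: |R|=1.00545 >1
Stable set (-8.0000, 0).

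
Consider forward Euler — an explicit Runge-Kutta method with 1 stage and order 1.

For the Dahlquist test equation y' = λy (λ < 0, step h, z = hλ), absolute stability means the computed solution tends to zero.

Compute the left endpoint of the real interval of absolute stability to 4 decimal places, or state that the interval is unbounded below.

With y'=λy (z=hλ):
  order 1, 1-stage ⇒ R(z)=1+z
  (e.g. R(-0.52)=0.48000, |R|=0.48000)

Need |R(x)|<1, x<0.
x=-0.52: |R|=0.4800
|R(-2.21)|=1.2100 |R(-1.27)|=0.2700 |R(-0.85)|=0.1500
Bisect:
  x_lo=-2.6931 |R|=1.6931  x_hi=-0.3475 |R|=0.6525
  mid=-1.52032 |R|=0.52032 →hi
  mid=-2.10673 |R|=1.10673 →lo
  mid=-1.81353 |R|=0.81353 →hi
  mid=-1.96013 |R|=0.96013 →hi
  mid=-2.03343 |R|=1.03343 →lo
  mid=-1.99678 |R|=0.99678 →hi
  mid=-2.01511 |R|=1.01511 →lo
  mid=-2.00594 |R|=1.00594 →lo
  mid=-2.00136 |R|=1.00136 →lo
  ...
  [-2.00007,-1.99993] ⇒ x*=-2.0000
So |R|<1 on (-2.0000, 0).

left endpoint -2.0000.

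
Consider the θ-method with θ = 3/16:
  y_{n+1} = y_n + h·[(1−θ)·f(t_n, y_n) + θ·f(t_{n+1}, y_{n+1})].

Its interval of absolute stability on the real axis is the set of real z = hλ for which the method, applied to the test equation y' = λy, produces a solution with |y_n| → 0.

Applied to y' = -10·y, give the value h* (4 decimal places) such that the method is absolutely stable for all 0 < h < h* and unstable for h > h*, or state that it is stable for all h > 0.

(-3.2000,0); λ=-10 ⇒ h* = (16/5)/10 = 0.3200.

Set f=λy, z=hλ:
  y_{n+1} = y_n + z·[13/16·y_n + 3/16·y_{n+1}] ⇒ (1 − 3/16z)y_{n+1} = (1 + 13/16z)y_n
  Hence R(z) = (1 + 13/16z)/(1 − 3/16z).

Need |R(x)|<1, x<0.
x=-1.42: |R|=0.1214
R=−1: 1+13/16x = −1+3/16x ⇒ -5/8x=2 ⇒ x=2/(-5/8)=-3.2000
Confirm numerically:
  x=-3.118: |R|=0.96766 <1
  x=-2.699: |R|=0.79209 <1
  x=-2.085: |R|=0.49899 <1
  x=-1.418: |R|=0.12017 <1
  x=-3.736: |R|=1.19700 >1
  x=-3.592: |R|=1.14640 >1
  x=-3.445: |R|=1.09303 >1
So |R|<1 on (-3.2000, 0).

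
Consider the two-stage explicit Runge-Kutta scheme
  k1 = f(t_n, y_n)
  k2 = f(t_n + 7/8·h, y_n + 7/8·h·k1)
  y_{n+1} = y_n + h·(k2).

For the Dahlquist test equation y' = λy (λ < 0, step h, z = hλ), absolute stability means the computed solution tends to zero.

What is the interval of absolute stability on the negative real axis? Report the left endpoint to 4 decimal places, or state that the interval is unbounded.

On y'=λy, z=hλ:
  k1=λy_n ⇒ h·k1=z·y_n;  k2=λ(1+7/8z)y_n ⇒ h·k2=z(1+7/8z)y_n
  y_{n+1}/y_n = 1 + z(1+7/8z) = 1 + z + 7/8z²
  Hence R(z) = 1 + z + 7/8z².

Boundary: |R(x)|=1, x<0.
x=-1.34: |R|=1.2312
R=1: x+7/8x²=0 ⇒ x=−8/7=-1.1429; min R=1−1/(4·7/8)=0.7143>−1
Confirm numerically:
  x=-0.676: |R|=0.72385 <1
  x=-0.669: |R|=0.72262 <1
  x=-0.485: |R|=0.72082 <1
  x=-0.475: |R|=0.72242 <1
  x=-1.505: |R|=1.47690 >1
  x=-1.453: |R|=1.39431 >1
  x=-1.322: |R|=1.20722 >1
So |R|<1 on (-1.1429, 0).

(-1.1429, 0).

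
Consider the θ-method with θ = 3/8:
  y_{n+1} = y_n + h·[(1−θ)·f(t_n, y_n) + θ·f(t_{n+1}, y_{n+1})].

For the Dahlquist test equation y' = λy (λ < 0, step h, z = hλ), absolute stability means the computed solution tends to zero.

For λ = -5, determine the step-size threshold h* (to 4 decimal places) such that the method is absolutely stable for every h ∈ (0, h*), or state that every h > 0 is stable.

On y'=λy, z=hλ:
  y_{n+1} = y_n + z·[5/8·y_n + 3/8·y_{n+1}] ⇒ (1 − 3/8z)y_{n+1} = (1 + 5/8z)y_n
  so R(z) = (1 + 5/8z)/(1 − 3/8z).

Boundary: |R(x)|=1, x<0.
x=-1.37: |R|=0.0950
R=−1: 1+5/8x = −1+3/8x ⇒ -1/4x=2 ⇒ x=2/(-1/4)=-8.0000
Confirm numerically:
  x=-4.658: |R|=0.69582 <1
  x=-3.841: |R|=0.57394 <1
  x=-3.461: |R|=0.50617 <1
  x=-8.479: |R|=1.02865 >1
  x=-8.476: |R|=1.02848 >1
  x=-8.077: |R|=1.00478 >1
Stable set (-8.0000, 0).

(-8.0000,0); λ=-5 ⇒ h* = (8)/5 = 1.6000.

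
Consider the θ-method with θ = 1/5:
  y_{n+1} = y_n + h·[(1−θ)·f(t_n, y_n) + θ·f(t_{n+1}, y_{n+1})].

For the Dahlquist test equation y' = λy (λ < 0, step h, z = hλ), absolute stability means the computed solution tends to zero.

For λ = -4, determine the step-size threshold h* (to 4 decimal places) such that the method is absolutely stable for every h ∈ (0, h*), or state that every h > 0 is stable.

(-3.3333,0); λ=-4 ⇒ h* = (10/3)/4 = 0.8333.

Test eqn y'=λy, z=hλ:
  y_{n+1} = y_n + z·[4/5·y_n + 1/5·y_{n+1}] ⇒ (1 − 1/5z)y_{n+1} = (1 + 4/5z)y_n
  ⇒ R(z) = (1 + 4/5z)/(1 − 1/5z).

Boundary: |R(x)|=1, x<0.
x=-1.27: |R|=0.0128
R=−1: 1+4/5x = −1+1/5x ⇒ -3/5x=2 ⇒ x=2/(-3/5)=-3.3333
Confirm numerically:
  x=-3.115: |R|=0.91929 <1
  x=-2.336: |R|=0.59215 <1
  x=-2.003: |R|=0.43010 <1
  x=-1.610: |R|=0.21785 <1
  x=-3.645: |R|=1.10816 >1
  x=-3.370: |R|=1.01314 >1
Interval (-3.3333, 0).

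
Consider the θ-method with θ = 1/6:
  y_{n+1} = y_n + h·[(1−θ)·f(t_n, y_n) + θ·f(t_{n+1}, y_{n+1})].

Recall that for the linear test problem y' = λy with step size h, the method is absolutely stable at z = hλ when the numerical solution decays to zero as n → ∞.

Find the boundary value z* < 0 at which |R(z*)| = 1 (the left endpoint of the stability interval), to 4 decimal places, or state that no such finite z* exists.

left endpoint -3.0000.

On y'=λy, z=hλ:
  y_{n+1} = y_n + z·[5/6·y_n + 1/6·y_{n+1}] ⇒ (1 − 1/6z)y_{n+1} = (1 + 5/6z)y_n
  R(z) = (1 + 5/6z)/(1 − 1/6z).

Boundary: |R(x)|=1, x<0.
x=-1.77: |R|=0.3668
R=−1: 1+5/6x = −1+1/6x ⇒ -2/3x=2 ⇒ x=2/(-2/3)=-3.0000
Confirm numerically:
  x=-1.861: |R|=0.42043 <1
  x=-1.732: |R|=0.34402 <1
  x=-1.488: |R|=0.19231 <1
  x=-3.590: |R|=1.24609 >1
  x=-3.329: |R|=1.14107 >1
  x=-3.178: |R|=1.07758 >1
Interval (-3.0000, 0).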